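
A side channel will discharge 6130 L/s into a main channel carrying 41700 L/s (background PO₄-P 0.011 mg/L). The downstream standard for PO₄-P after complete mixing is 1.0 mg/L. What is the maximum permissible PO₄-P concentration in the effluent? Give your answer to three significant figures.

7.73 mg/L

At the limit, (Qr·Cr + Qe·Cₑ)/(Qr + Qe) = 1.0:
Cₑ = (47830·1.0 − 41700·0.01100) / 6130 = 7.728 mg/L.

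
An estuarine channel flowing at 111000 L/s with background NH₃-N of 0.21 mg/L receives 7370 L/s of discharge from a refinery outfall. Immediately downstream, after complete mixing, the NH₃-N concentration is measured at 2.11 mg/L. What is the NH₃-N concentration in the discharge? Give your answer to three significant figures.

Mass balance: 111000·0.2100 + 7370·Cₑ = 118400·2.110
→ Cₑ = (118400·2.110 − 111000·0.2100) / 7370 = 30.73 mg/L.

30.7 mg/L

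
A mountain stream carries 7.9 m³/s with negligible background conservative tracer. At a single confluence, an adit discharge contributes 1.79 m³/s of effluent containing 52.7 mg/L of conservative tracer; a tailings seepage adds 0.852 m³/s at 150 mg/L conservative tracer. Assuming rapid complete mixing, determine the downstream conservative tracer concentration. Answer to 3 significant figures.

21.1 mg/L

Flow-weighted average: C = (7.900·0 + 1.790·52.70 + 0.8520·150.0) / 10.54 = 222.1/10.54 = 21.07 mg/L.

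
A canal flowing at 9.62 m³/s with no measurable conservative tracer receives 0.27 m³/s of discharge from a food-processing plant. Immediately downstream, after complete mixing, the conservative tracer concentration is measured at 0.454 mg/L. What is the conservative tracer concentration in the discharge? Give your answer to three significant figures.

16.6 mg/L

Mass balance: 9.620·0 + 0.2700·Cₑ = 9.890·0.4540
→ Cₑ = (9.890·0.4540 − 9.620·0) / 0.2700 = 16.63 mg/L.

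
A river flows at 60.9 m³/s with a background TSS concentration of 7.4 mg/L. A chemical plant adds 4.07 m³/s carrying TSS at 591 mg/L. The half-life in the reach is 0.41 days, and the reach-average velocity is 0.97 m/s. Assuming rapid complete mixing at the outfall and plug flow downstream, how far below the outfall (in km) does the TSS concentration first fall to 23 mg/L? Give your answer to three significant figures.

32.1 km

Mass balance: C = (60.90·7.400 + 4.070·591.0) / 64.97 = 2856/64.97 = 43.96 mg/L.
Half-life 0.41 d → k = ln 2 / 0.41 = 1.691 d⁻¹.
Set 43.96·exp(−k·t) = 23 → t = ln(43.96/23)/k = 33100 s = 9.196 h.
Distance = v·t = 0.97·33100 = 32110 m = 32.11 km.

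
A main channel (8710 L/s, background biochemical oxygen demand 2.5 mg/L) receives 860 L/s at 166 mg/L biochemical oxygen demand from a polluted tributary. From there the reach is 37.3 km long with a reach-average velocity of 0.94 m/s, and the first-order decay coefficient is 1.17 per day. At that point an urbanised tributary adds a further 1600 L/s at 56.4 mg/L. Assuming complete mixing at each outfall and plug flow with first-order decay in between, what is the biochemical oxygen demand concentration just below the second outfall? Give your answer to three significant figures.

16.7 mg/L

Mass balance: C = (8710·2.500 + 860.0·166.0) / 9570 = 164500/9570 = 17.19 mg/L; combined flow 9570 L/s.
Travel time t = 37.3·1000 / 0.94 = 39680 s = 11.02 h.
Decay over the reach: 17.19·exp(−kt) = 17.19·0.5843 = 10.05 mg/L.
At the second outfall, C = (9570·10.05 + 1600·56.40) / (9570 + 1600) = 16.69 mg/L.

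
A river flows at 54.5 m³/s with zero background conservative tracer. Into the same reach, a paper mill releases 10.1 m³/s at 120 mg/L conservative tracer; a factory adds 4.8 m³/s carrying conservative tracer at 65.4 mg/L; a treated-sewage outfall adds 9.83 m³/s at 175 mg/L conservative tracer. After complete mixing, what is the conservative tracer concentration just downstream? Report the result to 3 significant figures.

41.0 mg/L

Flow-weighted average: C = (54.50·0 + 10.10·120.0 + 4.800·65.40 + 9.830·175.0) / 79.23 = 3246/79.23 = 40.97 mg/L.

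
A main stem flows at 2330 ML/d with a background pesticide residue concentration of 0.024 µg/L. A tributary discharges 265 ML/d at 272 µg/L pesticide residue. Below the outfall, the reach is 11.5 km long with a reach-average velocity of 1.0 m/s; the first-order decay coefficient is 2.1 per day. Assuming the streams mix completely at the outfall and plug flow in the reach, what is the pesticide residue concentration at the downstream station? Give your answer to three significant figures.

21.0 µg/L

Conservation of mass: C = (2330·0.02400 + 265.0·272.0) / 2595 = 72140/2595 = 27.80 µg/L.
Travel time t = 11.5·1000 / 1.0 = 11500 s = 3.194 h.
After decay, C = 27.80 × e^(−kt) = 27.80 × 0.7562 = 21.02 µg/L.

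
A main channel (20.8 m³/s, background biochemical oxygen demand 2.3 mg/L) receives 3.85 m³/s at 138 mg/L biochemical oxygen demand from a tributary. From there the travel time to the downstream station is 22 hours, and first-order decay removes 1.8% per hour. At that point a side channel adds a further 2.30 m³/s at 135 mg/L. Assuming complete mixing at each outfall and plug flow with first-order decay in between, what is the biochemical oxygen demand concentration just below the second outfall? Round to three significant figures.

Mass balance: C = (20.80·2.300 + 3.850·138.0) / 24.65 = 579.1/24.65 = 23.49 mg/L; combined flow 24.65 m³/s.
1.8%/h lost → k = −ln(1 − 0.018) = 0.01816 h⁻¹.
Applying C = C₀e^(−kt): 23.49 × 0.6706 = 15.76 mg/L.
Second outfall: C = (24.65·15.76 + 2.300·135.0)/26.95 = 25.93 mg/L.

25.9 mg/L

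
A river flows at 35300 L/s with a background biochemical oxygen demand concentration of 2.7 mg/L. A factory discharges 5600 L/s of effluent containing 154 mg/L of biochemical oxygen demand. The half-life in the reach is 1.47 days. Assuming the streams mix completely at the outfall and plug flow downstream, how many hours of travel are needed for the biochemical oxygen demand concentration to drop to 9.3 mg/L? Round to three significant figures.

47.0 h

Flow-weighted average: C = (35300·2.700 + 5600·154.0) / 40900 = 957700/40900 = 23.42 mg/L.
Half-life 1.47 d → k = ln 2 / 1.47 = 0.4715 d⁻¹.
23.42·exp(−k·t) = 9.3 → t = ln(23.42/9.3)/k = 169200 s = 47.00 h.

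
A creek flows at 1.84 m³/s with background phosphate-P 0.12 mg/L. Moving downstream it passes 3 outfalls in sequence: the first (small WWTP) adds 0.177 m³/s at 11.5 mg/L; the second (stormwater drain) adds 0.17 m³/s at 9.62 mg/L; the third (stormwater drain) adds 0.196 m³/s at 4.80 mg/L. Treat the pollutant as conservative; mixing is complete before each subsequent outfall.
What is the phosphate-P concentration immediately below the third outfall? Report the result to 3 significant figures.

Below outfall 1: Q → 2.017 m³/s, C = (1.840·0.1200 + 0.1770·11.50)/2.017 = 1.119 mg/L.
Below outfall 2: Q → 2.187 m³/s, C = (2.017·1.119 + 0.1700·9.620)/2.187 = 1.779 mg/L.
Below outfall 3: Q → 2.383 m³/s, C = (2.187·1.779 + 0.1960·4.800)/2.383 = 2.028 mg/L.

2.03 mg/L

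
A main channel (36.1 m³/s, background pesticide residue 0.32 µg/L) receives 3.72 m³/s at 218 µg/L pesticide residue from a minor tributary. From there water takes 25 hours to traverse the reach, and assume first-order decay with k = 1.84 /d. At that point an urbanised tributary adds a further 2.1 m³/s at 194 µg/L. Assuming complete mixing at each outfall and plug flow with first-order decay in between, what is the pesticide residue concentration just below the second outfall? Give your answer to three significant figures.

12.6 µg/L

Flow-weighted average: C = (36.10·0.3200 + 3.720·218.0) / 39.82 = 822.5/39.82 = 20.66 µg/L; combined flow 39.82 m³/s.
After decay, C = 20.66 × e^(−kt) = 20.66 × 0.1471 = 3.038 µg/L.
Second outfall: C = (39.82·3.038 + 2.100·194.0)/41.92 = 12.60 µg/L.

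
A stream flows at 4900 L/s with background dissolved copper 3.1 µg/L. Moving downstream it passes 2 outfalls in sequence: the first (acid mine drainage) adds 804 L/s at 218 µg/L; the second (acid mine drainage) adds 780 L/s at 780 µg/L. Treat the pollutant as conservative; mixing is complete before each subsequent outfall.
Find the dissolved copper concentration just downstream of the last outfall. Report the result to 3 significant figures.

Below outfall 1: Q → 5704 L/s, C = (4900·3.100 + 804.0·218.0)/5704 = 33.39 µg/L.
Below outfall 2: Q → 6484 L/s, C = (5704·33.39 + 780.0·780.0)/6484 = 123.2 µg/L.

123 µg/L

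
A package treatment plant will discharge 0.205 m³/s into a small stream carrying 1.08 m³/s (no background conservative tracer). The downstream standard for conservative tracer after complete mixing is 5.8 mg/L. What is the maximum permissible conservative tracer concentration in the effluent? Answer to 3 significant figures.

At the limit, (Qr·Cr + Qe·Cₑ)/(Qr + Qe) = 5.8:
Cₑ = (1.285·5.8 − 1.080·0) / 0.2050 = 36.36 mg/L.

36.4 mg/L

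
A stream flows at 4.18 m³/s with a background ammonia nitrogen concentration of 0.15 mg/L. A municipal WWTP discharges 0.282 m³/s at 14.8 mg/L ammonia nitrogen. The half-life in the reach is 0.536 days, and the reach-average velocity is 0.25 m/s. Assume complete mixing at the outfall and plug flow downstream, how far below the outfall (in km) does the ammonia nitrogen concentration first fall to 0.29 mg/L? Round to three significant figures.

21.9 km

After mixing, C = (4.180·0.1500 + 0.2820·14.80) / 4.462 = 4.801/4.462 = 1.076 mg/L.
Half-life 0.536 d → k = ln 2 / 0.536 = 1.293 d⁻¹.
Set 1.076·exp(−k·t) = 0.29 → t = ln(1.076/0.29)/k = 87590 s = 24.33 h.
Distance = v·t = 0.25·87590 = 21900 m = 21.90 km.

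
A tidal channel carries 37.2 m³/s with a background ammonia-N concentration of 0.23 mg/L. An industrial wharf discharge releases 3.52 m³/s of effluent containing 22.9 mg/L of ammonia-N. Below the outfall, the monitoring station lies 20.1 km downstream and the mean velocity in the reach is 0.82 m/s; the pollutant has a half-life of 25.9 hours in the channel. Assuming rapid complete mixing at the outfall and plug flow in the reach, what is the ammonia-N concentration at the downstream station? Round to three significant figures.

1.82 mg/L

Conservation of mass: C = (37.20·0.2300 + 3.520·22.90) / 40.72 = 89.16/40.72 = 2.190 mg/L.
Travel time t = 20.1·1000 / 0.82 = 24510 s = 6.809 h.
Half-life 25.9 h → k = ln 2 / 25.9 = 0.02676 h⁻¹ = 0.6423 d⁻¹.
After decay, C = 2.190 × e^(−kt) = 2.190 × 0.8334 = 1.825 mg/L.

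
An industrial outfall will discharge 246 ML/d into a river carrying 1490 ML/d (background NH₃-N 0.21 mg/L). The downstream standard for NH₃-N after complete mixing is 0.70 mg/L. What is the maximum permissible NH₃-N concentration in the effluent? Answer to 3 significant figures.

3.67 mg/L

At the limit, (Qr·Cr + Qe·Cₑ)/(Qr + Qe) = 0.70:
Cₑ = (1736·0.70 − 1490·0.2100) / 246.0 = 3.668 mg/L.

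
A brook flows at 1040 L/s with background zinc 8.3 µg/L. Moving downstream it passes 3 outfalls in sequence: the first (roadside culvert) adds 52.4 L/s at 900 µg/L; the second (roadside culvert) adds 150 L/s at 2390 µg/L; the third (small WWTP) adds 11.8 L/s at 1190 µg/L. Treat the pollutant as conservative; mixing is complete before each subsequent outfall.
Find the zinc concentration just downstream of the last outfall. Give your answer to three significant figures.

Below outfall 1: Q → 1092 L/s, C = (1040·8.300 + 52.40·900.0)/1092 = 51.07 µg/L.
Below outfall 2: Q → 1242 L/s, C = (1092·51.07 + 150.0·2390)/1242 = 333.5 µg/L.
Below outfall 3: Q → 1254 L/s, C = (1242·333.5 + 11.80·1190)/1254 = 341.5 µg/L.

342 µg/L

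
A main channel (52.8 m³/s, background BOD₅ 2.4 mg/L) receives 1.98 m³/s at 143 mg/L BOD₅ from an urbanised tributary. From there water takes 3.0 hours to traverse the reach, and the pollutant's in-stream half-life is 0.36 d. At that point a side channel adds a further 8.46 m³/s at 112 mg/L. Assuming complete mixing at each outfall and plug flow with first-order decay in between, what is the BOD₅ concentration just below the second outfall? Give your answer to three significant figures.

20.1 mg/L

Mixed concentration C = ΣQC/ΣQ = (52.80·2.400 + 1.980·143.0) / 54.78 = 409.9/54.78 = 7.482 mg/L; combined flow 54.78 m³/s.
Half-life 0.36 d → k = ln 2 / 0.36 = 1.925 d⁻¹.
Decay over the reach: 7.482·exp(−kt) = 7.482·0.7861 = 5.882 mg/L.
At the second outfall, C = (54.78·5.882 + 8.460·112.0) / (54.78 + 8.460) = 20.08 mg/L.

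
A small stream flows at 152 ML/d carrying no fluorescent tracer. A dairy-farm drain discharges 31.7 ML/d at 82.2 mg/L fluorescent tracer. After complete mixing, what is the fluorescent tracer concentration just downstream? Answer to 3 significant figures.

14.2 mg/L

Mixed concentration C = ΣQC/ΣQ = (152.0·0 + 31.70·82.20) / 183.7 = 2606/183.7 = 14.18 mg/L.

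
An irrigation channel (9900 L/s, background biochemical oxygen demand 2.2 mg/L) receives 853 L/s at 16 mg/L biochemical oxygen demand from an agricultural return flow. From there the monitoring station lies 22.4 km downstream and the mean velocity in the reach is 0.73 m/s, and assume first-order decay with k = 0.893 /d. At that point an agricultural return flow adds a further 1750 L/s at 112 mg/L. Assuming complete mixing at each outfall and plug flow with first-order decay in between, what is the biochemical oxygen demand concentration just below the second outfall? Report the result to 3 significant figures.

After mixing, C = (9900·2.200 + 853.0·16.00) / 10750 = 35430/10750 = 3.295 mg/L; combined flow 10750 L/s.
Travel time t = 22.4·1000 / 0.73 = 30680 s = 8.524 h.
Decay over the reach: 3.295·exp(−kt) = 3.295·0.7282 = 2.399 mg/L.
Second outfall: C = (10750·2.399 + 1750·112.0)/12500 = 17.74 mg/L.

17.7 mg/L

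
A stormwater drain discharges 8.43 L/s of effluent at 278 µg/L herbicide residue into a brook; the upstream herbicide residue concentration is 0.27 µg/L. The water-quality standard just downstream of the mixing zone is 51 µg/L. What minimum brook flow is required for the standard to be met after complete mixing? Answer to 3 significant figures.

37.7 L/s

Set C_mix = 51: (Q·0.2700 + 8.430·278.0) / (Q + 8.430) = 51
→ Q = 8.430·(278.0 − 51)/(51 − 0.2700) = 37.72 L/s.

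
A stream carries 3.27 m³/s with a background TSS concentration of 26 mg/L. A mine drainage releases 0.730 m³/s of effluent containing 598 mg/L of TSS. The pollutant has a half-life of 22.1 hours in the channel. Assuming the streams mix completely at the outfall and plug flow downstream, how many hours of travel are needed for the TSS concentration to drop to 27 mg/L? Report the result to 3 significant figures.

50.2 h

After mixing, C = (3.270·26.00 + 0.7300·598.0) / 4.000 = 521.6/4.000 = 130.4 mg/L.
Half-life 22.1 h → k = ln 2 / 22.1 = 0.03136 h⁻¹ = 0.7527 d⁻¹.
130.4·exp(−k·t) = 27 → t = ln(130.4/27)/k = 180700 s = 50.21 h.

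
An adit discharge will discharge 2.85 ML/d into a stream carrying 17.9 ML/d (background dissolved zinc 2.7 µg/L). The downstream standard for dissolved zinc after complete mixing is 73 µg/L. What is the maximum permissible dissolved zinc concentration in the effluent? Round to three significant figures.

515 µg/L

At the limit, (Qr·Cr + Qe·Cₑ)/(Qr + Qe) = 73:
Cₑ = (20.75·73 − 17.90·2.700) / 2.850 = 514.5 µg/L.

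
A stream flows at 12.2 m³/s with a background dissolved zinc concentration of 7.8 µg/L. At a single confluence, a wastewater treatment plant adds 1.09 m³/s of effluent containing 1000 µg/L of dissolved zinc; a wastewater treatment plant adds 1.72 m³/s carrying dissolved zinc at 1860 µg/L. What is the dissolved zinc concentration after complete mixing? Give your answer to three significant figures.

292 µg/L

Mixed concentration C = ΣQC/ΣQ = (12.20·7.800 + 1.090·1000 + 1.720·1860) / 15.01 = 4384/15.01 = 292.1 µg/L.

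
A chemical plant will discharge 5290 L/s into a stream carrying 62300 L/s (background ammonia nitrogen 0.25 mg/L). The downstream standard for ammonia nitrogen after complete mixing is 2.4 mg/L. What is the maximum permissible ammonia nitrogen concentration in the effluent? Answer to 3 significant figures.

At the limit, (Qr·Cr + Qe·Cₑ)/(Qr + Qe) = 2.4:
Cₑ = (67590·2.4 − 62300·0.2500) / 5290 = 27.72 mg/L.

27.7 mg/L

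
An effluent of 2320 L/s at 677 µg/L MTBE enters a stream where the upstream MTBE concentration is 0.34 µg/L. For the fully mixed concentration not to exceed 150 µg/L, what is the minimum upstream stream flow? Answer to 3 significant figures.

8170 L/s

Set C_mix = 150: (Q·0.3400 + 2320·677.0) / (Q + 2320) = 150
→ Q = 2320·(677.0 − 150)/(150 − 0.3400) = 8169 L/s.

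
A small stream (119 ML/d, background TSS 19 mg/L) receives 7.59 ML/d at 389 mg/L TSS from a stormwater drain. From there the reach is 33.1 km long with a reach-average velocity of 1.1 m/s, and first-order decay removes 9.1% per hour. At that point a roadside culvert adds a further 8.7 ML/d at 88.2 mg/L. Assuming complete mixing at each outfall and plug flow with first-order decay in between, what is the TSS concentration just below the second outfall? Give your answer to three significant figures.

23.0 mg/L

Conservation of mass: C = (119.0·19.00 + 7.590·389.0) / 126.6 = 5214/126.6 = 41.18 mg/L; combined flow 126.6 ML/d.
Travel time t = 33.1·1000 / 1.1 = 30090 s = 8.359 h.
9.1%/h lost → k = −ln(1 − 0.091) = 0.09541 h⁻¹.
After decay, C = 41.18 × e^(−kt) = 41.18 × 0.4505 = 18.55 mg/L.
At the second outfall, C = (126.6·18.55 + 8.700·88.20) / (126.6 + 8.700) = 23.03 mg/L.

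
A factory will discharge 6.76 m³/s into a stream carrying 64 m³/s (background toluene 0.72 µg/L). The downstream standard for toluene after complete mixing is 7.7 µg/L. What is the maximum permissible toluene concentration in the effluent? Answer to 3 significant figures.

73.8 µg/L

At the limit, (Qr·Cr + Qe·Cₑ)/(Qr + Qe) = 7.7:
Cₑ = (70.76·7.7 − 64.00·0.7200) / 6.760 = 73.78 µg/L.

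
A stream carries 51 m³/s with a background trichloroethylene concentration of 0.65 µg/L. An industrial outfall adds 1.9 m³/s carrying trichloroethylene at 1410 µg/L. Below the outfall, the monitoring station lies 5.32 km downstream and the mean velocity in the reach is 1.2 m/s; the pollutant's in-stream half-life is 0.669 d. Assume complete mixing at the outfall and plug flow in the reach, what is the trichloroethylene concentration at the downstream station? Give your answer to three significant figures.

48.6 µg/L

Mass balance: C = (51.00·0.6500 + 1.900·1410) / 52.90 = 2712/52.90 = 51.27 µg/L.
Travel time t = 5.32·1000 / 1.2 = 4433 s = 1.231 h.
Half-life 0.669 d → k = ln 2 / 0.669 = 1.036 d⁻¹.
Applying C = C₀e^(−kt): 51.27 × 0.9482 = 48.61 µg/L.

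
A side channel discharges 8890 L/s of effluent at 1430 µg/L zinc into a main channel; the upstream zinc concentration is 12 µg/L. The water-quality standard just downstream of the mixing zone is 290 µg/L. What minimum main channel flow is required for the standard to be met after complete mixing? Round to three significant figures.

Set C_mix = 290: (Q·12.00 + 8890·1430) / (Q + 8890) = 290
→ Q = 8890·(1430 − 290)/(290 − 12.00) = 36460 L/s.

36500 L/s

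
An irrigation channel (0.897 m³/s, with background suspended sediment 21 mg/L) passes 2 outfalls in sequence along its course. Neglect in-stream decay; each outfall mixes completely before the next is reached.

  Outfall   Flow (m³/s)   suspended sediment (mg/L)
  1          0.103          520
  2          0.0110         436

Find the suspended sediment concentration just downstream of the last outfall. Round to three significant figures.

76.4 mg/L

Outfall 1: combined Q = 1.000 m³/s; C = (0.8970·21.00 + 0.1030·520.0)/1.000 = 72.40 mg/L.
Outfall 2: combined Q = 1.011 m³/s; C = (1.000·72.40 + 0.01100·436.0)/1.011 = 76.35 mg/L.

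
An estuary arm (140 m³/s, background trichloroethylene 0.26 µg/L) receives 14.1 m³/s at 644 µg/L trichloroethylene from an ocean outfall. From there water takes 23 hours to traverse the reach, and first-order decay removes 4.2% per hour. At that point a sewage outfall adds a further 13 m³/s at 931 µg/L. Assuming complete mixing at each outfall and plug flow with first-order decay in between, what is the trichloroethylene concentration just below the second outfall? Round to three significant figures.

92.8 µg/L

Mixed concentration C = ΣQC/ΣQ = (140.0·0.2600 + 14.10·644.0) / 154.1 = 9117/154.1 = 59.16 µg/L; combined flow 154.1 m³/s.
4.2%/h lost → k = −ln(1 − 0.042) = 0.04291 h⁻¹.
First-order decay: C = 59.16·exp(−k·t) = 59.16·0.3727 = 22.05 µg/L.
Second outfall: C = (154.1·22.05 + 13.00·931.0)/167.1 = 92.77 µg/L.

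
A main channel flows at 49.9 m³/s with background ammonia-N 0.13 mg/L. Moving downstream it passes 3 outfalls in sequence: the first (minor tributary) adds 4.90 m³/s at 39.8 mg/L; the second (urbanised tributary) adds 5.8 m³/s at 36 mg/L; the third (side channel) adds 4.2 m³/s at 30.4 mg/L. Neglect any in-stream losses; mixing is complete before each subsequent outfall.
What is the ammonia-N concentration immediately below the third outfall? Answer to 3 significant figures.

8.30 mg/L

Outfall 1: combined Q = 54.80 m³/s; C = (49.90·0.1300 + 4.900·39.80)/54.80 = 3.677 mg/L.
Outfall 2: combined Q = 60.60 m³/s; C = (54.80·3.677 + 5.800·36.00)/60.60 = 6.771 mg/L.
Outfall 3: combined Q = 64.80 m³/s; C = (60.60·6.771 + 4.200·30.40)/64.80 = 8.302 mg/L.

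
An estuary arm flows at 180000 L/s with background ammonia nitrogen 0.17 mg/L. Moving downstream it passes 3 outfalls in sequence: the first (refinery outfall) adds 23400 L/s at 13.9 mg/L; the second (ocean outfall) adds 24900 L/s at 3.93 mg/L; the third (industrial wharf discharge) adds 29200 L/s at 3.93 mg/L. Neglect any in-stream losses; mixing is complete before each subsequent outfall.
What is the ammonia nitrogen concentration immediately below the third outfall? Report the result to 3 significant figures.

2.21 mg/L

Below outfall 1: Q → 203400 L/s, C = (180000·0.1700 + 23400·13.90)/203400 = 1.750 mg/L.
Below outfall 2: Q → 228300 L/s, C = (203400·1.750 + 24900·3.930)/228300 = 1.987 mg/L.
Below outfall 3: Q → 257500 L/s, C = (228300·1.987 + 29200·3.930)/257500 = 2.208 mg/L.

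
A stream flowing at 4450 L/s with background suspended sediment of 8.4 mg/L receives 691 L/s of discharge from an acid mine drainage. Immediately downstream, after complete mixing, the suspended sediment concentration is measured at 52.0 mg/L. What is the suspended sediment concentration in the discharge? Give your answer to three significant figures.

Mass balance: 4450·8.400 + 691.0·Cₑ = 5141·52.00
→ Cₑ = (5141·52.00 − 4450·8.400) / 691.0 = 332.8 mg/L.

333 mg/L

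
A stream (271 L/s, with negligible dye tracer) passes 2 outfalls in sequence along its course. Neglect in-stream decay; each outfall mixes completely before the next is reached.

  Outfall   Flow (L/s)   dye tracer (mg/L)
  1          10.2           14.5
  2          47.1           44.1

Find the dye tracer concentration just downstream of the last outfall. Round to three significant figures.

Below outfall 1: Q → 281.2 L/s, C = (271.0·0 + 10.20·14.50)/281.2 = 0.5260 mg/L.
Below outfall 2: Q → 328.3 L/s, C = (281.2·0.5260 + 47.10·44.10)/328.3 = 6.777 mg/L.

6.78 mg/L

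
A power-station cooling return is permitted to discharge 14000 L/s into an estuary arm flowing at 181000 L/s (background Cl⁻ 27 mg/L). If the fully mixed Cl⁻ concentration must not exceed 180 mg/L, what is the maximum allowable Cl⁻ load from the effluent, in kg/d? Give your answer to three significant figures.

2610000 kg/d

Mass balance at the limit: 181000·27.00 + 14000·Cₑ = 195000·180 → Cₑ = 2158 mg/L.
14000 L/s = 14.00 m³/s. Load = 14.00 m³/s × 2158 g/m³ × 86 400 s/d = 2610000 kg/d.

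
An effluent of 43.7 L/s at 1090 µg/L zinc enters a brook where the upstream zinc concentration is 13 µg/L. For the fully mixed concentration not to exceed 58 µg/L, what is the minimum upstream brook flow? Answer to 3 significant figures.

1000 L/s

Set C_mix = 58: (Q·13.00 + 43.70·1090) / (Q + 43.70) = 58
→ Q = 43.70·(1090 − 58)/(58 − 13.00) = 1002 L/s.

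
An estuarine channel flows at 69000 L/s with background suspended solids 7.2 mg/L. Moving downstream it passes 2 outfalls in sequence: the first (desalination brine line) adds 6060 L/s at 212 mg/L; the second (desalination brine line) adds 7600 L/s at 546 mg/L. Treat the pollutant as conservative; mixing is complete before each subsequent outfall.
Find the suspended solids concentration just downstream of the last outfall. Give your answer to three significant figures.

71.8 mg/L

Outfall 1: combined Q = 75060 L/s; C = (69000·7.200 + 6060·212.0)/75060 = 23.73 mg/L.
Outfall 2: combined Q = 82660 L/s; C = (75060·23.73 + 7600·546.0)/82660 = 71.75 mg/L.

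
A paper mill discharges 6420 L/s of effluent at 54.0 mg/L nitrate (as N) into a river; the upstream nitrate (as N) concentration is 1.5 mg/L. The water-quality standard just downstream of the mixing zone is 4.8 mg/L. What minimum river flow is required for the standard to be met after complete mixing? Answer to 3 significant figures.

Set C_mix = 4.8: (Q·1.500 + 6420·54.00) / (Q + 6420) = 4.8
→ Q = 6420·(54.00 − 4.8)/(4.8 − 1.500) = 95720 L/s.

95700 L/s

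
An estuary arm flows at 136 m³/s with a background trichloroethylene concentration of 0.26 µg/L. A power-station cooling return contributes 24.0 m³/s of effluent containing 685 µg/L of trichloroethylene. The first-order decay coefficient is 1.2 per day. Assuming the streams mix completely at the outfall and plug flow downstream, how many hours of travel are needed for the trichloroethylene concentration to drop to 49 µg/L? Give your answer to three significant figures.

Mixed concentration C = ΣQC/ΣQ = (136.0·0.2600 + 24.00·685.0) / 160.0 = 16480/160.0 = 103.0 µg/L.
103.0·exp(−k·t) = 49 → t = ln(103.0/49)/k = 53470 s = 14.85 h.

14.9 h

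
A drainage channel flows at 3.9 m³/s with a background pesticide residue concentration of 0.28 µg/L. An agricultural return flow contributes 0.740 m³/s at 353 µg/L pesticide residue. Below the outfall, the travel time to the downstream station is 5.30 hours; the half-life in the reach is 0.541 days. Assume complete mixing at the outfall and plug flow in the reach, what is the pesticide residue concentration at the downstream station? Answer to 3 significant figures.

Mass balance: C = (3.900·0.2800 + 0.7400·353.0) / 4.640 = 262.3/4.640 = 56.53 µg/L.
Half-life 0.541 d → k = ln 2 / 0.541 = 1.281 d⁻¹.
After decay, C = 56.53 × e^(−kt) = 56.53 × 0.7536 = 42.60 µg/L.

42.6 µg/L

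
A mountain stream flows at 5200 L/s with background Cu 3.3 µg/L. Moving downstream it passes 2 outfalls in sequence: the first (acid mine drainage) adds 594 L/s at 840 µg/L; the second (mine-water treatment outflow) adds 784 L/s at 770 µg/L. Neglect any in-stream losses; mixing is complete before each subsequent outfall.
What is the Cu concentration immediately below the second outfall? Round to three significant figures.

After outfall 1: Q = 5200 + 594.0 = 5794 L/s; C = (5200·3.300 + 594.0·840.0)/5794 = 89.08 µg/L.
After outfall 2: Q = 5794 + 784.0 = 6578 L/s; C = (5794·89.08 + 784.0·770.0)/6578 = 170.2 µg/L.

170 µg/L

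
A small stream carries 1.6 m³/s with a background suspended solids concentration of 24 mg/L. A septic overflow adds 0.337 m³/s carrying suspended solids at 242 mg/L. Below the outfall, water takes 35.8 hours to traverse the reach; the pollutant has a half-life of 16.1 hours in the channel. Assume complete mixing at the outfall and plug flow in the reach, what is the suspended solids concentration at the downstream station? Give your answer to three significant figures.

Conservation of mass: C = (1.600·24.00 + 0.3370·242.0) / 1.937 = 120.0/1.937 = 61.93 mg/L.
Half-life 16.1 h → k = ln 2 / 16.1 = 0.04305 h⁻¹ = 1.033 d⁻¹.
Decay over the reach: 61.93·exp(−kt) = 61.93·0.2141 = 13.26 mg/L.

13.3 mg/L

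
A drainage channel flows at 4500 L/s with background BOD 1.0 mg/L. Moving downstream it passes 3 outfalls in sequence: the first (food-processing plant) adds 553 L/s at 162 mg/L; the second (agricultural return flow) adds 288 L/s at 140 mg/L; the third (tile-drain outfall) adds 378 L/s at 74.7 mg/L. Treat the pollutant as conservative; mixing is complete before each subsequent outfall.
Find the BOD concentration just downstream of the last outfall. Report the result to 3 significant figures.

Outfall 1: combined Q = 5053 L/s; C = (4500·1.000 + 553.0·162.0)/5053 = 18.62 mg/L.
Outfall 2: combined Q = 5341 L/s; C = (5053·18.62 + 288.0·140.0)/5341 = 25.16 mg/L.
Outfall 3: combined Q = 5719 L/s; C = (5341·25.16 + 378.0·74.70)/5719 = 28.44 mg/L.

28.4 mg/L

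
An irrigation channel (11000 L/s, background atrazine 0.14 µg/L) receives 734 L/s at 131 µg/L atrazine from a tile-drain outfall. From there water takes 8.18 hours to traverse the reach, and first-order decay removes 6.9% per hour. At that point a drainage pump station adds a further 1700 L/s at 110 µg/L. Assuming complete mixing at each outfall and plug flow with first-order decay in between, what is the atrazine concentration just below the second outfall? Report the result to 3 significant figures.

After mixing, C = (11000·0.1400 + 734.0·131.0) / 11730 = 97690/11730 = 8.326 µg/L; combined flow 11730 L/s.
6.9%/h lost → k = −ln(1 − 0.069) = 0.07150 h⁻¹.
First-order decay: C = 8.326·exp(−k·t) = 8.326·0.5572 = 4.639 µg/L.
At the second outfall, C = (11730·4.639 + 1700·110.0) / (11730 + 1700) = 17.97 µg/L.

18.0 µg/L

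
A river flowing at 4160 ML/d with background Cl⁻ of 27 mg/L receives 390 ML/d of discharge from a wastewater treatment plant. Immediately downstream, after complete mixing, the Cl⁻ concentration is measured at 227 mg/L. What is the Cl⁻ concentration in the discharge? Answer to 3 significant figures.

Mass balance: 4160·27.00 + 390.0·Cₑ = 4550·227.0
→ Cₑ = (4550·227.0 − 4160·27.00) / 390.0 = 2360 mg/L.

2360 mg/L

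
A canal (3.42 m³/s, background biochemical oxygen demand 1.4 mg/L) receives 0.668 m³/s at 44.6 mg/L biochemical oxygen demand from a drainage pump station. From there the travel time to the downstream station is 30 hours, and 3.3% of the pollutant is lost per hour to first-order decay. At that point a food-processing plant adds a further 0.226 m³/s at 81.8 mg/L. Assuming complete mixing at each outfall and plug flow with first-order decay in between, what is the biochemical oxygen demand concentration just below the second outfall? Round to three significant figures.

Mixed concentration C = ΣQC/ΣQ = (3.420·1.400 + 0.6680·44.60) / 4.088 = 34.58/4.088 = 8.459 mg/L; combined flow 4.088 m³/s.
3.3%/h lost → k = −ln(1 − 0.033) = 0.03356 h⁻¹.
First-order decay: C = 8.459·exp(−k·t) = 8.459·0.3654 = 3.091 mg/L.
At the second outfall, C = (4.088·3.091 + 0.2260·81.80) / (4.088 + 0.2260) = 7.215 mg/L.

7.21 mg/L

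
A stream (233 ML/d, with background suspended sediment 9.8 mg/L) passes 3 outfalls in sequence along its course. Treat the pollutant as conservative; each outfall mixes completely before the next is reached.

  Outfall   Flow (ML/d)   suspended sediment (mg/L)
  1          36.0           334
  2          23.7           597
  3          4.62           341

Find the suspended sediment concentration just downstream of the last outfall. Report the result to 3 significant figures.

After outfall 1: Q = 233.0 + 36.00 = 269.0 ML/d; C = (233.0·9.800 + 36.00·334.0)/269.0 = 53.19 mg/L.
After outfall 2: Q = 269.0 + 23.70 = 292.7 ML/d; C = (269.0·53.19 + 23.70·597.0)/292.7 = 97.22 mg/L.
After outfall 3: Q = 292.7 + 4.620 = 297.3 ML/d; C = (292.7·97.22 + 4.620·341.0)/297.3 = 101.0 mg/L.

101 mg/L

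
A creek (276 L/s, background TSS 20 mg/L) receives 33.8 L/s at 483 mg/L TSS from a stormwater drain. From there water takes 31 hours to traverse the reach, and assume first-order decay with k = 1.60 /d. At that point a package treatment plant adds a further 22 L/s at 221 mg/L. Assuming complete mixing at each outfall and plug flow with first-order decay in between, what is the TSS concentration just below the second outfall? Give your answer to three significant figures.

23.0 mg/L

Flow-weighted average: C = (276.0·20.00 + 33.80·483.0) / 309.8 = 21850/309.8 = 70.51 mg/L; combined flow 309.8 L/s.
Decay over the reach: 70.51·exp(−kt) = 70.51·0.1266 = 8.928 mg/L.
Second outfall: C = (309.8·8.928 + 22.00·221.0)/331.8 = 22.99 mg/L.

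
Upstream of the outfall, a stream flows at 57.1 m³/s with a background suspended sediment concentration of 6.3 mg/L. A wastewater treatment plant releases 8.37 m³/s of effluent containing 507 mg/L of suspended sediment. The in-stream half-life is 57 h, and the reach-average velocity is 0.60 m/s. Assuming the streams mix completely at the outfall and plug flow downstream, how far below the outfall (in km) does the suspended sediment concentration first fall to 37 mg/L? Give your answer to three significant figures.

114 km

Flow-weighted average: C = (57.10·6.300 + 8.370·507.0) / 65.47 = 4603/65.47 = 70.31 mg/L.
Half-life 57 h → k = ln 2 / 57 = 0.01216 h⁻¹ = 0.2919 d⁻¹.
Set 70.31·exp(−k·t) = 37 → t = ln(70.31/37)/k = 190100 s = 52.80 h.
Distance = v·t = 0.60·190100 = 114000 m = 114.0 km.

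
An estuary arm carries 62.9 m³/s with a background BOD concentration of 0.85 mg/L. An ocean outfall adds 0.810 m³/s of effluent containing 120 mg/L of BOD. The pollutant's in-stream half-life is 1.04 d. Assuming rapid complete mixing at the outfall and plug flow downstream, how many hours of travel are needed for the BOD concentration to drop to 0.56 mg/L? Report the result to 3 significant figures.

51.9 h

Flow-weighted average: C = (62.90·0.8500 + 0.8100·120.0) / 63.71 = 150.7/63.71 = 2.365 mg/L.
Half-life 1.04 d → k = ln 2 / 1.04 = 0.6665 d⁻¹.
2.365·exp(−k·t) = 0.56 → t = ln(2.365/0.56)/k = 186700 s = 51.87 h.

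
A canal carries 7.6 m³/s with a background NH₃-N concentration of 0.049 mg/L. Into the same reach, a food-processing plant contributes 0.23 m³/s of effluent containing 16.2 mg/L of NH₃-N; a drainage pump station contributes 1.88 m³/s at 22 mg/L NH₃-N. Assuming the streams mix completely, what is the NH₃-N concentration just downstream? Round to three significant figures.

4.68 mg/L

Conservation of mass: C = (7.600·0.04900 + 0.2300·16.20 + 1.880·22.00) / 9.710 = 45.46/9.710 = 4.682 mg/L.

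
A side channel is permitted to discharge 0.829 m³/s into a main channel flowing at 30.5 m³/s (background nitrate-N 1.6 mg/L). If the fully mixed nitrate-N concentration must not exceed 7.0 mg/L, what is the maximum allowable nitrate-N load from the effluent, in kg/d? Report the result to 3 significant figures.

Mass balance at the limit: 30.50·1.600 + 0.8290·Cₑ = 31.33·7.0 → Cₑ = 205.7 mg/L.
Load = 0.8290 m³/s × 205.7 g/m³ × 86 400 s/d = 14730 kg/d.

14700 kg/d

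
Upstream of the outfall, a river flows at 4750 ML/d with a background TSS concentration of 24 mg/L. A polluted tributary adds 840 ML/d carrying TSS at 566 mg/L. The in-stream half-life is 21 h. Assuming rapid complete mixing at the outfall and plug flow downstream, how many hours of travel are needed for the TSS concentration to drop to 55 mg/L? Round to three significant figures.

Mixed concentration C = ΣQC/ΣQ = (4750·24.00 + 840.0·566.0) / 5590 = 589400/5590 = 105.4 mg/L.
Half-life 21 h → k = ln 2 / 21 = 0.03301 h⁻¹ = 0.7922 d⁻¹.
105.4·exp(−k·t) = 55 → t = ln(105.4/55)/k = 70990 s = 19.72 h.

19.7 h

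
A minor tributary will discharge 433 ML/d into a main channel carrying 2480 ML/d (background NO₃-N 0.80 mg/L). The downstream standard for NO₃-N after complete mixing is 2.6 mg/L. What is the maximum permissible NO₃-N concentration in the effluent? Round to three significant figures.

12.9 mg/L

At the limit, (Qr·Cr + Qe·Cₑ)/(Qr + Qe) = 2.6:
Cₑ = (2913·2.6 − 2480·0.8000) / 433.0 = 12.91 mg/L.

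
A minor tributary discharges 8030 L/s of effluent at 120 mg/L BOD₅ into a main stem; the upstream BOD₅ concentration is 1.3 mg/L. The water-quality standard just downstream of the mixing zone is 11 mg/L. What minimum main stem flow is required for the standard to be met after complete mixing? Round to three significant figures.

Set C_mix = 11: (Q·1.300 + 8030·120.0) / (Q + 8030) = 11
→ Q = 8030·(120.0 − 11)/(11 − 1.300) = 90230 L/s.

90200 L/s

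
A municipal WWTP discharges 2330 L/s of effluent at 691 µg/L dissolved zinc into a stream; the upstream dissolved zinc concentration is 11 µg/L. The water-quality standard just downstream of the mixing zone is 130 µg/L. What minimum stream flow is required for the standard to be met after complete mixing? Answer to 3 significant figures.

Set C_mix = 130: (Q·11.00 + 2330·691.0) / (Q + 2330) = 130
→ Q = 2330·(691.0 − 130)/(130 − 11.00) = 10980 L/s.

11000 L/s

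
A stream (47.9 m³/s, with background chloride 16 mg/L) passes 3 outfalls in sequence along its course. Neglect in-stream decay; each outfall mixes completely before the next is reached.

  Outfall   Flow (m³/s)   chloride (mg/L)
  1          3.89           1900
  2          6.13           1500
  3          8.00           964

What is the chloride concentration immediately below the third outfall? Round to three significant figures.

After outfall 1: Q = 47.90 + 3.890 = 51.79 m³/s; C = (47.90·16.00 + 3.890·1900)/51.79 = 157.5 mg/L.
After outfall 2: Q = 51.79 + 6.130 = 57.92 m³/s; C = (51.79·157.5 + 6.130·1500)/57.92 = 299.6 mg/L.
After outfall 3: Q = 57.92 + 8.000 = 65.92 m³/s; C = (57.92·299.6 + 8.000·964.0)/65.92 = 380.2 mg/L.

380 mg/L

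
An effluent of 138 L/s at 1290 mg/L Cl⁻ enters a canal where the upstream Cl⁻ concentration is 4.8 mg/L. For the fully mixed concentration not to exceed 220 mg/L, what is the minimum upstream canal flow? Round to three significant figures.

Set C_mix = 220: (Q·4.800 + 138.0·1290) / (Q + 138.0) = 220
→ Q = 138.0·(1290 − 220)/(220 − 4.800) = 686.2 L/s.

686 L/s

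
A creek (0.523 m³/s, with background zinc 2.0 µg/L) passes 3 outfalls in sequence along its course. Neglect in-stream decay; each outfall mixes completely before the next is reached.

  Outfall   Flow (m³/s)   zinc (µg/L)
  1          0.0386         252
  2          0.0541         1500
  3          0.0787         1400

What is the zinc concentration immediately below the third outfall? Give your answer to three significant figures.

291 µg/L

Outfall 1: combined Q = 0.5616 m³/s; C = (0.5230·2.000 + 0.03860·252.0)/0.5616 = 19.18 µg/L.
Outfall 2: combined Q = 0.6157 m³/s; C = (0.5616·19.18 + 0.05410·1500)/0.6157 = 149.3 µg/L.
Outfall 3: combined Q = 0.6944 m³/s; C = (0.6157·149.3 + 0.07870·1400)/0.6944 = 291.0 µg/L.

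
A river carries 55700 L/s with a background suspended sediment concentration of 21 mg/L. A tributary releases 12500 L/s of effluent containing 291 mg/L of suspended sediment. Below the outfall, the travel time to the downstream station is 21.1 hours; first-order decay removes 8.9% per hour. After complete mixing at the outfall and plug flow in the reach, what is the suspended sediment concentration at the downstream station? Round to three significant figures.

After mixing, C = (55700·21.00 + 12500·291.0) / 68200 = 4807000/68200 = 70.49 mg/L.
8.9%/h lost → k = −ln(1 − 0.089) = 0.09321 h⁻¹.
First-order decay: C = 70.49·exp(−k·t) = 70.49·0.1399 = 9.862 mg/L.

9.86 mg/L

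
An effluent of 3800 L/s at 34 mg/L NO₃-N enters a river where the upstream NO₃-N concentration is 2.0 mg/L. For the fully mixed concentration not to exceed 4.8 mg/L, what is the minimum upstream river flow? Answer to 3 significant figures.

Set C_mix = 4.8: (Q·2.000 + 3800·34.00) / (Q + 3800) = 4.8
→ Q = 3800·(34.00 − 4.8)/(4.8 − 2.000) = 39630 L/s.

39600 L/s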